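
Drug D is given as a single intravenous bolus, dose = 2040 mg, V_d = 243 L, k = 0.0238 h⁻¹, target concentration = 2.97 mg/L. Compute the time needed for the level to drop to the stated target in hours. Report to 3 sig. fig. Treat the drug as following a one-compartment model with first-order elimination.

43.7 h

C₀ = Dose / Vd = 2040 / 243 = 8.395 mg/L
t = ln(C₀ / C) / k = ln(8.395 / 2.97) / 0.02380
  = ln(2.827) / 0.02380 = 1.039 / 0.02380 = 43.66 h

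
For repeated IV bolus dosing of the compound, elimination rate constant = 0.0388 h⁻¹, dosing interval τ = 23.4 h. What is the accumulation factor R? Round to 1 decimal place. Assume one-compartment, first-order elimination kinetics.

e^(−kτ) = e^(−0.03880 × 23.4) = 0.4034
Accumulation ratio R = 1 / (1 − e^(−kτ)) = 1 / (1 − 0.4034) = 1.676

1.7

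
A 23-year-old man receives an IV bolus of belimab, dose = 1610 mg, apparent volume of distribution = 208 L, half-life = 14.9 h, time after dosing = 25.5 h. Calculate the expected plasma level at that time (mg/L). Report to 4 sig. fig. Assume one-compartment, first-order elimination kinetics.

C₀ = Dose / Vd = 1610 / 208 = 7.740 mg/L
k = ln2 / t½ = 0.693147 / 14.9 = 0.04652 h⁻¹
C = C₀ · e^(−k·t) = 7.740 × e^(−0.04652 × 25.5)
  = 7.740 × 0.3054 = 2.364 mg/L

2.364 mg/L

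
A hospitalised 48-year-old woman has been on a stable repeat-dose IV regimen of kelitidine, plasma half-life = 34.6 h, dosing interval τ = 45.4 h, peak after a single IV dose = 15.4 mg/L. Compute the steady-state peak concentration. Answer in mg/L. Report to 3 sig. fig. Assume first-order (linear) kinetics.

k = ln2 / t½ = 0.693147 / 34.6 = 0.02003 h⁻¹
e^(−kτ) = e^(−0.02003 × 45.4) = 0.4028
Accumulation ratio R = 1 / (1 − e^(−kτ)) = 1 / (1 − 0.4028) = 1.674
Steady-state peak = C₀ × R = 15.4 × 1.674 = 25.78 mg/L

25.8 mg/L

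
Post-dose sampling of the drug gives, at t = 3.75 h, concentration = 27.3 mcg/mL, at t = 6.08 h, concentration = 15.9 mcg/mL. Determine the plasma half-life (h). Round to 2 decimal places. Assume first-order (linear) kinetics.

k = ln(C₁/C₂) / (t₂ − t₁) = ln(27.3/15.9) / (6.08 − 3.75)
  = 0.5406 / 2.330 = 0.2320 h⁻¹
t½ = ln2 / k = 0.693147 / 0.2320 = 2.988 h

2.99 h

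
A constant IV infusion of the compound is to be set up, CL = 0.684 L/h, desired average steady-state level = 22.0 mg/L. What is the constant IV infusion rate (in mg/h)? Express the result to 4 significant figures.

15.05 mg/h

At steady state, infusion rate R₀ = Css × CL = 22.0 × 0.6840 = 15.05 mg/h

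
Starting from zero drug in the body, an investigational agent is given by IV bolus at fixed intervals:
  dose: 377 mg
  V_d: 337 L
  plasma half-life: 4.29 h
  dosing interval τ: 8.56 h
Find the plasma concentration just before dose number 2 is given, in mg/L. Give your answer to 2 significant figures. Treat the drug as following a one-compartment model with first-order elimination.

0.28 mg/L

C₀ per dose = Dose / Vd = 377 / 337 = 1.119 mg/L
k = ln2 / t½ = 0.693147 / 4.29 = 0.1616 h⁻¹
Fraction remaining after one interval: r = e^(−kτ) = e^(−0.1616 × 8.56) = 0.2508
Before dose 2, 1 dose has been given (aged 1τ).
C_trough = C₀ × r = 1.119 × 0.2508 = 0.2806 mg/L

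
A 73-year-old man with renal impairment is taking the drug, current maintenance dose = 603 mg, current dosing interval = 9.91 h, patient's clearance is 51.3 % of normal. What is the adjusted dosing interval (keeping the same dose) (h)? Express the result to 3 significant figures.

To keep the same average steady-state level, dosing rate must scale with clearance.
CL ratio = 51.3 / 100 = 0.5130
New interval (same dose) = 9.91 / 0.5130 = 19.32 h

19.3 h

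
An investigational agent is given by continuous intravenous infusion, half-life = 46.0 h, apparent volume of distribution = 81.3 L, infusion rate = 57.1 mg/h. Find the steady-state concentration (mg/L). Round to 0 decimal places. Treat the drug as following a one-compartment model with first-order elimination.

k = ln2 / t½ = 0.693147 / 46.0 = 0.01507 h⁻¹
CL = k × Vd = 0.01507 × 81.3 = 1.225 L/h
At steady state Css = R₀ / CL = 57.1 / 1.225 = 46.61 mg/L

47 mg/L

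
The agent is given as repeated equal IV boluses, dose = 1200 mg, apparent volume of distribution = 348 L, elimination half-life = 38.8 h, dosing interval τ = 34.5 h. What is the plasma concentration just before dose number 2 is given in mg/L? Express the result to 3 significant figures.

1.86 mg/L

C₀ per dose = Dose / Vd = 1200 / 348 = 3.448 mg/L
k = ln2 / t½ = 0.693147 / 38.8 = 0.01786 h⁻¹
Fraction remaining after one interval: r = e^(−kτ) = e^(−0.01786 × 34.5) = 0.5400
Before dose 2, 1 dose has been given (aged 1τ).
C_trough = C₀ × r = 3.448 × 0.5400 = 1.862 mg/L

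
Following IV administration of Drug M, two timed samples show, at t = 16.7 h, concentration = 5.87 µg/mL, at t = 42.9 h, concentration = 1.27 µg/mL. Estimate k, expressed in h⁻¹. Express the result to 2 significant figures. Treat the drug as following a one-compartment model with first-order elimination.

0.058 h⁻¹

k = ln(C₁/C₂) / (t₂ − t₁) = ln(5.87/1.27) / (42.9 − 16.7)
  = 1.531 / 26.20 = 0.05844 h⁻¹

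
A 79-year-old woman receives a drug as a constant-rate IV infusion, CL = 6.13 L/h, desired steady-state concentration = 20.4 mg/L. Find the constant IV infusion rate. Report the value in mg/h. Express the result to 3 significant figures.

125 mg/h

At steady state, infusion rate R₀ = Css × CL = 20.4 × 6.130 = 125.1 mg/h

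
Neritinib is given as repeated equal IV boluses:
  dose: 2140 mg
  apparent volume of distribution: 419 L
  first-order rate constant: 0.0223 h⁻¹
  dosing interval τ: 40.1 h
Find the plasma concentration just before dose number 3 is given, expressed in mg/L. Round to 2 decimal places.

C₀ per dose = Dose / Vd = 2140 / 419 = 5.107 mg/L
Fraction remaining after one interval: r = e^(−kτ) = e^(−0.02230 × 40.1) = 0.4089
Before dose 3, 2 doses have been given (aged 1τ, 2τ).
C_trough = C₀ × (r + r²) = 5.107 × (0.4089 + 0.1672) = 2.942 mg/L

2.94 mg/L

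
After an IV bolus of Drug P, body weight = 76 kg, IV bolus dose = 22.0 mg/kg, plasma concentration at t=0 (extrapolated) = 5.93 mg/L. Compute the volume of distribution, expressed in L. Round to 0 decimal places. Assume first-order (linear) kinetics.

Dose = 22.0 × 76 = 1672 mg
Vd = Dose / C₀ = 1672 / 5.93 = 282.0 L

282 L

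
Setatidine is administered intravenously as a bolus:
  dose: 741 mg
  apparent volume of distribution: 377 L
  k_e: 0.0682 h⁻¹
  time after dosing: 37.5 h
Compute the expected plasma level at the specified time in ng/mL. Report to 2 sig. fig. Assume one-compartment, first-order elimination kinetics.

150 ng/mL

C₀ = Dose / Vd = 741.0 / 377 = 1.966 mg/L
C = C₀ · e^(−k·t) = 1.966 × e^(−0.06820 × 37.5)
  = 1.966 × 0.07750 = 0.1524 mg/L
Convert: 0.1524 mg/L × 1000 = 152.4 ng/mL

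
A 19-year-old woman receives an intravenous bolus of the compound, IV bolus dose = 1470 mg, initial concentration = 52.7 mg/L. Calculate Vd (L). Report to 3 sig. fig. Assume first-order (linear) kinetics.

Vd = Dose / C₀ = 1470 / 52.7 = 27.89 L

27.9 L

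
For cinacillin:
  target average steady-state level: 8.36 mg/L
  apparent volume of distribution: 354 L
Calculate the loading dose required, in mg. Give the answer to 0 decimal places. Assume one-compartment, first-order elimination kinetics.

2959 mg

LD = Css × Vd = 8.36 × 354 = 2959 mg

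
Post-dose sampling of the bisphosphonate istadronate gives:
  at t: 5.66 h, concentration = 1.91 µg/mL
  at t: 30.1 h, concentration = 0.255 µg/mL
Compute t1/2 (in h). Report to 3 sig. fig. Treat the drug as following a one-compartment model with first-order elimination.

k = ln(C₁/C₂) / (t₂ − t₁) = ln(1.91/0.255) / (30.1 − 5.66)
  = 2.014 / 24.44 = 0.08241 h⁻¹
t½ = ln2 / k = 0.693147 / 0.08241 = 8.411 h

8.41 h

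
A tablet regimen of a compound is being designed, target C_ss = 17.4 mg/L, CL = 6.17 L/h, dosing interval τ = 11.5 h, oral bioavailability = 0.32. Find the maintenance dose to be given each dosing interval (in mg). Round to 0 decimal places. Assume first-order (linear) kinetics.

At steady state, F × (Dose/τ) = Css × CL.
Dose = Css × CL × τ / F = 17.4 × 6.170 × 11.5 / 0.32 = 3858 mg

3858 mg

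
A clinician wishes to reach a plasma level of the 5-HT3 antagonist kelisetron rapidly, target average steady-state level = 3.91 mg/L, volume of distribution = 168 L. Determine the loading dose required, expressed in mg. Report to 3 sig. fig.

657 mg

LD = Css × Vd = 3.91 × 168 = 656.9 mg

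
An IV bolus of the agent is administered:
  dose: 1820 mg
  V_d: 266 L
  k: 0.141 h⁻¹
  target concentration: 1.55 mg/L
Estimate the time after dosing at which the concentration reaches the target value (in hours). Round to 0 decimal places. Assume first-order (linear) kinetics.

11 h

C₀ = Dose / Vd = 1820 / 266 = 6.842 mg/L
t = ln(C₀ / C) / k = ln(6.842 / 1.55) / 0.1410
  = ln(4.414) / 0.1410 = 1.485 / 0.1410 = 10.53 h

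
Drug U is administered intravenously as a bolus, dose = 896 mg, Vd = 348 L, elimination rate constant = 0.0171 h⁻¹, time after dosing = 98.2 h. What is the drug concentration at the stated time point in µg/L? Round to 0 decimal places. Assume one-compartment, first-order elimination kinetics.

480 µg/L

C₀ = Dose / Vd = 896.0 / 348 = 2.575 mg/L
C = C₀ · e^(−k·t) = 2.575 × e^(−0.01710 × 98.2)
  = 2.575 × 0.1865 = 0.4802 mg/L
Convert: 0.4802 mg/L × 1000 = 480.2 µg/L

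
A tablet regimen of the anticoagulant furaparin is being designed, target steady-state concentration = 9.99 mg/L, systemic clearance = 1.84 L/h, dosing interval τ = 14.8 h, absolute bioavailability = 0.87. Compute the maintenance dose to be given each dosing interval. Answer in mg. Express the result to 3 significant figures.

313 mg

At steady state, F × (Dose/τ) = Css × CL.
Dose = Css × CL × τ / F = 9.99 × 1.840 × 14.8 / 0.87 = 312.7 mg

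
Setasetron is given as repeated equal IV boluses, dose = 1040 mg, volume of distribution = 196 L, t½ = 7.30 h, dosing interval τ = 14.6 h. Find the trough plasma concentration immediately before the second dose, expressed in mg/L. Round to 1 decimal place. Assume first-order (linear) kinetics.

1.3 mg/L

C₀ per dose = Dose / Vd = 1040 / 196 = 5.306 mg/L
k = ln2 / t½ = 0.693147 / 7.30 = 0.09495 h⁻¹
Fraction remaining after one interval: r = e^(−kτ) = e^(−0.09495 × 14.6) = 0.2500
Before dose 2, 1 dose has been given (aged 1τ).
C_trough = C₀ × r = 5.306 × 0.2500 = 1.327 mg/L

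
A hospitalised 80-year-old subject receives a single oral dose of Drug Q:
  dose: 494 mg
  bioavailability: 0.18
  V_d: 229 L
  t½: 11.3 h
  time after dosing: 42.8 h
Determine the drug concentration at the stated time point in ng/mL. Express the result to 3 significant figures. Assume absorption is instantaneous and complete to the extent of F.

Amount reaching circulation = F × Dose = 0.18 × 494.0 = 88.92 mg
C₀ = F·Dose / Vd = 88.92 / 229 = 0.3883 mg/L
k = ln2 / t½ = 0.693147 / 11.3 = 0.06134 h⁻¹
C = C₀ · e^(−k·t) = 0.3883 × e^(−0.06134 × 42.8)
  = 0.3883 × 0.07241 = 0.02812 mg/L
Convert: 0.02812 mg/L × 1000 = 28.12 ng/mL

28.1 ng/mL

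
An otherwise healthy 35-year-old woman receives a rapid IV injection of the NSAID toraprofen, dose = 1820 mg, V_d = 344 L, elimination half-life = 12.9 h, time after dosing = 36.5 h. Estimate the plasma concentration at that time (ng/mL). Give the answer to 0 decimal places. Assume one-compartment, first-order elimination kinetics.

C₀ = Dose / Vd = 1820 / 344 = 5.291 mg/L
k = ln2 / t½ = 0.693147 / 12.9 = 0.05373 h⁻¹
C = C₀ · e^(−k·t) = 5.291 × e^(−0.05373 × 36.5)
  = 5.291 × 0.1407 = 0.7444 mg/L
Convert: 0.7444 mg/L × 1000 = 744.4 ng/mL

744 ng/mL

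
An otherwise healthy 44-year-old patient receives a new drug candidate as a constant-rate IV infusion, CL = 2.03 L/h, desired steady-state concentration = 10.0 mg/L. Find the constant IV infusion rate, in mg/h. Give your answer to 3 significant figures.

At steady state, infusion rate R₀ = Css × CL = 10.0 × 2.030 = 20.30 mg/h

20.3 mg/h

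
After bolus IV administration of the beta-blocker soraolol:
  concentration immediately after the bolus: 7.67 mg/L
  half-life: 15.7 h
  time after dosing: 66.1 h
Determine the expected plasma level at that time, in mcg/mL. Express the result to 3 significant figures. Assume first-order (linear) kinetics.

k = ln2 / t½ = 0.693147 / 15.7 = 0.04415 h⁻¹
C = C₀ · e^(−k·t) = 7.670 × e^(−0.04415 × 66.1)
  = 7.670 × 0.05402 = 0.4143 mg/L
(0.4143 mg/L = 0.4143 mcg/mL)

0.414 mcg/mL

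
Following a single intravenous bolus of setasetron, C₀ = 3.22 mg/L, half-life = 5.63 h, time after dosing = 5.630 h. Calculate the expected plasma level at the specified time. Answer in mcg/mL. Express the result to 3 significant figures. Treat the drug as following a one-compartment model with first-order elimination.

1.61 mcg/mL

k = ln2 / t½ = 0.693147 / 5.63 = 0.1231 h⁻¹
t / t½ = 5.630 / 5.63 = 1 half-lives
C = C₀ × (1/2)^1 = 3.220 × 0.5000 = 1.610 mg/L
(1.610 mg/L = 1.610 mcg/mL)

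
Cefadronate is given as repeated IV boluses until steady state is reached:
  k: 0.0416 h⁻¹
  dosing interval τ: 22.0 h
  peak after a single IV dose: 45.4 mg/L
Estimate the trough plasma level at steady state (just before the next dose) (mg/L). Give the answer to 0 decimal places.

e^(−kτ) = e^(−0.04160 × 22.0) = 0.4004
Accumulation ratio R = 1 / (1 − e^(−kτ)) = 1 / (1 − 0.4004) = 1.668
Steady-state trough = C₀ × R × e^(−kτ) = 45.4 × 1.668 × 0.4004 = 30.32 mg/L

30 mg/L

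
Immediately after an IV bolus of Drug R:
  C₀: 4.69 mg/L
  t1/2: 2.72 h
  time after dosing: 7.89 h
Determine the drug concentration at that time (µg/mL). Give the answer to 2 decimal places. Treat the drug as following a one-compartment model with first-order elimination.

0.63 µg/mL

k = ln2 / t½ = 0.693147 / 2.72 = 0.2548 h⁻¹
C = C₀ · e^(−k·t) = 4.690 × e^(−0.2548 × 7.89)
  = 4.690 × 0.1339 = 0.6280 mg/L
(0.6280 mg/L = 0.6280 µg/mL)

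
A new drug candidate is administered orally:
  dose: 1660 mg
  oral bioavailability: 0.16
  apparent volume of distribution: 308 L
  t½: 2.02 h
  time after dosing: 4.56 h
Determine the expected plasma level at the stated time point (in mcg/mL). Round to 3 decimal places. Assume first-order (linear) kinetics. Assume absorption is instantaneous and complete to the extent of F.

0.180 mcg/mL

Amount reaching circulation = F × Dose = 0.16 × 1660 = 265.6 mg
C₀ = F·Dose / Vd = 265.6 / 308 = 0.8623 mg/L
k = ln2 / t½ = 0.693147 / 2.02 = 0.3431 h⁻¹
C = C₀ · e^(−k·t) = 0.8623 × e^(−0.3431 × 4.56)
  = 0.8623 × 0.2092 = 0.1804 mg/L
(0.1804 mg/L = 0.1804 mcg/mL)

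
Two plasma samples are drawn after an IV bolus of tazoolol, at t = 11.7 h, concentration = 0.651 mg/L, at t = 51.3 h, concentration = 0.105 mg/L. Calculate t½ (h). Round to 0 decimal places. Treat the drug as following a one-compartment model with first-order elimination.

15 h

k = ln(C₁/C₂) / (t₂ − t₁) = ln(0.651/0.105) / (51.3 − 11.7)
  = 1.825 / 39.60 = 0.04609 h⁻¹
t½ = ln2 / k = 0.693147 / 0.04609 = 15.04 h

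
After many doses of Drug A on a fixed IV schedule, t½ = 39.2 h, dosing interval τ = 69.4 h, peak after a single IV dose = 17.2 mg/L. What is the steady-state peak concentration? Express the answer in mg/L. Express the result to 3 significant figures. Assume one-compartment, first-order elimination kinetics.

k = ln2 / t½ = 0.693147 / 39.2 = 0.01768 h⁻¹
e^(−kτ) = e^(−0.01768 × 69.4) = 0.2932
Accumulation ratio R = 1 / (1 − e^(−kτ)) = 1 / (1 − 0.2932) = 1.415
Steady-state peak = C₀ × R = 17.2 × 1.415 = 24.34 mg/L

24.3 mg/L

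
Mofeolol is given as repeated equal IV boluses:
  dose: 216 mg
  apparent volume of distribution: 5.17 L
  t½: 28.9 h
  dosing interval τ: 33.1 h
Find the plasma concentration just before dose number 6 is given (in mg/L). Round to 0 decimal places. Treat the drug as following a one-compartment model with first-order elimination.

34 mg/L

C₀ per dose = Dose / Vd = 216 / 5.17 = 41.78 mg/L
k = ln2 / t½ = 0.693147 / 28.9 = 0.02398 h⁻¹
Fraction remaining after one interval: r = e^(−kτ) = e^(−0.02398 × 33.1) = 0.4522
Before dose 6, 5 doses have been given (aged 1τ, 2τ, 3τ, 4τ, 5τ).
C_trough = C₀ × (r + r² + … + r^5) = C₀ × r(1−r^5)/(1−r)
        = 41.78 × 0.4522 × (1 − 0.01891) / (1 − 0.4522) = 33.84 mg/L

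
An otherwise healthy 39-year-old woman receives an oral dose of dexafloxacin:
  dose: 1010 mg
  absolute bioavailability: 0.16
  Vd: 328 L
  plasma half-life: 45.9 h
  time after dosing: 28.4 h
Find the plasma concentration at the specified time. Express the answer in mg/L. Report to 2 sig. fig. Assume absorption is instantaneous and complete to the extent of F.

0.32 mg/L

Amount reaching circulation = F × Dose = 0.16 × 1010 = 161.6 mg
C₀ = F·Dose / Vd = 161.6 / 328 = 0.4927 mg/L
k = ln2 / t½ = 0.693147 / 45.9 = 0.01510 h⁻¹
C = C₀ · e^(−k·t) = 0.4927 × e^(−0.01510 × 28.4)
  = 0.4927 × 0.6513 = 0.3209 mg/L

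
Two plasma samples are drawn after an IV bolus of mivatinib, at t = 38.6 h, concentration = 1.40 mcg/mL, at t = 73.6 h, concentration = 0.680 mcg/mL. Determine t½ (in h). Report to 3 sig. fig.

33.6 h

k = ln(C₁/C₂) / (t₂ − t₁) = ln(1.40/0.680) / (73.6 − 38.6)
  = 0.7221 / 35.00 = 0.02063 h⁻¹
t½ = ln2 / k = 0.693147 / 0.02063 = 33.60 h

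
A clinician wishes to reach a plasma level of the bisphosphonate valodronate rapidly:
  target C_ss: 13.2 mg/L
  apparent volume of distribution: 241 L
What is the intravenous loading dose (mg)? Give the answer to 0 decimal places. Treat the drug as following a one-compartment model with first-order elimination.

LD = Css × Vd = 13.2 × 241 = 3181 mg

3181 mg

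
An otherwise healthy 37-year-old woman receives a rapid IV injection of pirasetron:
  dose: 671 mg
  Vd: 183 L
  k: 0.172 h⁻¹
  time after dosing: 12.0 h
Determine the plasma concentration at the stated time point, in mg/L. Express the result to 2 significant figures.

C₀ = Dose / Vd = 671.0 / 183 = 3.667 mg/L
C = C₀ · e^(−k·t) = 3.667 × e^(−0.1720 × 12.0)
  = 3.667 × 0.1269 = 0.4653 mg/L

0.47 mg/L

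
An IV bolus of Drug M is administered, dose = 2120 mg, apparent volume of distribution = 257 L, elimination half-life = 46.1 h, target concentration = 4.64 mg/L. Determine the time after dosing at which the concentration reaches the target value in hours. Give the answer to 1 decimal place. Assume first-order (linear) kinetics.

38.3 h

C₀ = Dose / Vd = 2120 / 257 = 8.249 mg/L
k = ln2 / t½ = 0.693147 / 46.1 = 0.01504 h⁻¹
t = ln(C₀ / C) / k = ln(8.249 / 4.64) / 0.01504
  = ln(1.778) / 0.01504 = 0.5755 / 0.01504 = 38.26 h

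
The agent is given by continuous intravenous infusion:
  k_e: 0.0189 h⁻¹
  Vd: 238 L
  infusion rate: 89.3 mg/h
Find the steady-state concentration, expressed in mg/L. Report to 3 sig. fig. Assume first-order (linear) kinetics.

CL = k × Vd = 0.01890 × 238 = 4.498 L/h
At steady state Css = R₀ / CL = 89.3 / 4.498 = 19.85 mg/L

19.9 mg/L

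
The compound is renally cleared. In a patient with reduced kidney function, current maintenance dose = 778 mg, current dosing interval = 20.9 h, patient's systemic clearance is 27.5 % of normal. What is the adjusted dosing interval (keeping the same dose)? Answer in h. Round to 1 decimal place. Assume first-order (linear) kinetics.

To keep the same average steady-state level, dosing rate must scale with clearance.
CL ratio = 27.5 / 100 = 0.2750
New interval (same dose) = 20.9 / 0.2750 = 76.00 h

76.0 h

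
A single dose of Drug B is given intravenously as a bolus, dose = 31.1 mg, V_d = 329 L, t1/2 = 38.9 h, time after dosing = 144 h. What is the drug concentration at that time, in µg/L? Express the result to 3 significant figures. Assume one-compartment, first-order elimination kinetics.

C₀ = Dose / Vd = 31.10 / 329 = 0.09453 mg/L
k = ln2 / t½ = 0.693147 / 38.9 = 0.01782 h⁻¹
C = C₀ · e^(−k·t) = 0.09453 × e^(−0.01782 × 144)
  = 0.09453 × 0.07684 = 0.007264 mg/L
Convert: 0.007264 mg/L × 1000 = 7.264 µg/L

7.26 µg/L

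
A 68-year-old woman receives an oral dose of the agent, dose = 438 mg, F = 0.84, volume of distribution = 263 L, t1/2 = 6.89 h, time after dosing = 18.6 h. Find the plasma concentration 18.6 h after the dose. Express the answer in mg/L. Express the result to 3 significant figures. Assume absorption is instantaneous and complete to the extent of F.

0.215 mg/L

Amount reaching circulation = F × Dose = 0.84 × 438.0 = 367.9 mg
C₀ = F·Dose / Vd = 367.9 / 263 = 1.399 mg/L
k = ln2 / t½ = 0.693147 / 6.89 = 0.1006 h⁻¹
C = C₀ · e^(−k·t) = 1.399 × e^(−0.1006 × 18.6)
  = 1.399 × 0.1539 = 0.2153 mg/L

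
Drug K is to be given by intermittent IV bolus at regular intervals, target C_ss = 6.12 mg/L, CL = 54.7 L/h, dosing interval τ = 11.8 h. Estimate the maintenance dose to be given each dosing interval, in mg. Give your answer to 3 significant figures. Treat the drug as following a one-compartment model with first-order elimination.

3950 mg

At steady state, Dose/τ = Css × CL.
Dose = Css × CL × τ = 6.12 × 54.70 × 11.8 = 3950 mg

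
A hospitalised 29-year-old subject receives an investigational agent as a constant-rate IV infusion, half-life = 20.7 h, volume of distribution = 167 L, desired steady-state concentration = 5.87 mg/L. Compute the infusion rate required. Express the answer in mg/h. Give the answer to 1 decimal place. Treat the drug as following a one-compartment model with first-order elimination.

32.8 mg/h

k = ln2 / t½ = 0.693147 / 20.7 = 0.03349 h⁻¹
CL = k × Vd = 0.03349 × 167 = 5.593 L/h
At steady state, infusion rate R₀ = Css × CL = 5.87 × 5.593 = 32.83 mg/h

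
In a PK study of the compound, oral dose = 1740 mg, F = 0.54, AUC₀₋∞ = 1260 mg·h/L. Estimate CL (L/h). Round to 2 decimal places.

CL = F·Dose / AUC = 0.54 × 1740 / 1260 = 0.7457 L/h

0.75 L/h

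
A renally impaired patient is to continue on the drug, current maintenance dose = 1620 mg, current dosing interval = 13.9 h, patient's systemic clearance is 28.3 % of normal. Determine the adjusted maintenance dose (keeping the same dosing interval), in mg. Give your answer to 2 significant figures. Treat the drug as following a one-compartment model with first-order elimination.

To keep the same average steady-state level, dosing rate must scale with clearance.
CL ratio = 28.3 / 100 = 0.2830
New dose (same interval) = 1620 × 0.2830 = 458.5 mg

460 mg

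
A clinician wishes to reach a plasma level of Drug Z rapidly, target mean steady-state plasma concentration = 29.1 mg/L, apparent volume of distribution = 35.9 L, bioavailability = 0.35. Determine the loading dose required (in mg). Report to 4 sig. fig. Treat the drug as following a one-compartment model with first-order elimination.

LD = Css × Vd / F = 29.1 × 35.9 / 0.35 = 2985 mg

2985 mg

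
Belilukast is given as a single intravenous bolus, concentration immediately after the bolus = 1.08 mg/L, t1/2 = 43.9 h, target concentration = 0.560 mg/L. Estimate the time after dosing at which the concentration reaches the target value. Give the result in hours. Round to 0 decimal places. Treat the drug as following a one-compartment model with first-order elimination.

42 h

k = ln2 / t½ = 0.693147 / 43.9 = 0.01579 h⁻¹
t = ln(C₀ / C) / k = ln(1.080 / 0.560) / 0.01579
  = ln(1.929) / 0.01579 = 0.6570 / 0.01579 = 41.61 h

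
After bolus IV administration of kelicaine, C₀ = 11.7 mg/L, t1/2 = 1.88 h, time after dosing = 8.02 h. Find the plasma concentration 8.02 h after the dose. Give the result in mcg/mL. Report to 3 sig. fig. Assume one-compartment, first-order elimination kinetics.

0.608 mcg/mL

k = ln2 / t½ = 0.693147 / 1.88 = 0.3687 h⁻¹
C = C₀ · e^(−k·t) = 11.70 × e^(−0.3687 × 8.02)
  = 11.70 × 0.05198 = 0.6082 mg/L
(0.6082 mg/L = 0.6082 mcg/mL)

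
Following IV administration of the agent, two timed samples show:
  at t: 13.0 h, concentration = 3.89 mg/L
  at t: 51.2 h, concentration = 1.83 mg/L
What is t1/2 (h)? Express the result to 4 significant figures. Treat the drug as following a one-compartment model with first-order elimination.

k = ln(C₁/C₂) / (t₂ − t₁) = ln(3.89/1.83) / (51.2 − 13.0)
  = 0.7541 / 38.20 = 0.01974 h⁻¹
t½ = ln2 / k = 0.693147 / 0.01974 = 35.11 h

35.11 h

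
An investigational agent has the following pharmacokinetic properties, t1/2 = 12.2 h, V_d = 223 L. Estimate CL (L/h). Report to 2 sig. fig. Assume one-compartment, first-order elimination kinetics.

13 L/h

k = ln2 / t½ = 0.693147 / 12.2 = 0.05682 h⁻¹
CL = k × Vd = 0.05682 × 223 = 12.67 L/h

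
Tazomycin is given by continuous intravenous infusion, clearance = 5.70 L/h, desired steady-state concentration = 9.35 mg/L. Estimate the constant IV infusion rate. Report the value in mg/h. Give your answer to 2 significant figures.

At steady state, infusion rate R₀ = Css × CL = 9.35 × 5.700 = 53.30 mg/h

53 mg/h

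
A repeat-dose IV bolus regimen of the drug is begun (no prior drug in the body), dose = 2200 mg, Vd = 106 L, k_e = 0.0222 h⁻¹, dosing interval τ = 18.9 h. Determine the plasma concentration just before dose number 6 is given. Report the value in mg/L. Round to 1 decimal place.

34.9 mg/L

C₀ per dose = Dose / Vd = 2200 / 106 = 20.75 mg/L
Fraction remaining after one interval: r = e^(−kτ) = e^(−0.02220 × 18.9) = 0.6573
Before dose 6, 5 doses have been given (aged 1τ, 2τ, 3τ, 4τ, 5τ).
C_trough = C₀ × (r + r² + … + r^5) = C₀ × r(1−r^5)/(1−r)
        = 20.75 × 0.6573 × (1 − 0.1227) / (1 − 0.6573) = 34.92 mg/L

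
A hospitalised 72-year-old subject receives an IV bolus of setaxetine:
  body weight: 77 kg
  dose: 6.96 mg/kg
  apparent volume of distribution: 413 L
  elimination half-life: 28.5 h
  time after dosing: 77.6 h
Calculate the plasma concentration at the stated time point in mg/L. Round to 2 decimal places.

0.20 mg/L

Total dose = 6.96 × 77 = 535.9 mg
C₀ = Dose / Vd = 535.9 / 413 = 1.298 mg/L
k = ln2 / t½ = 0.693147 / 28.5 = 0.02432 h⁻¹
C = C₀ · e^(−k·t) = 1.298 × e^(−0.02432 × 77.6)
  = 1.298 × 0.1515 = 0.1966 mg/L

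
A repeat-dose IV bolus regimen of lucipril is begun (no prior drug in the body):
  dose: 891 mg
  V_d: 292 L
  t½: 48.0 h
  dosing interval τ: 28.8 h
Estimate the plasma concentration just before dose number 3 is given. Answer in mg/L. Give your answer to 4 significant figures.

3.341 mg/L

C₀ per dose = Dose / Vd = 891 / 292 = 3.051 mg/L
k = ln2 / t½ = 0.693147 / 48.0 = 0.01444 h⁻¹
Fraction remaining after one interval: r = e^(−kτ) = e^(−0.01444 × 28.8) = 0.6598
Before dose 3, 2 doses have been given (aged 1τ, 2τ).
C_trough = C₀ × (r + r²) = 3.051 × (0.6598 + 0.4353) = 3.341 mg/L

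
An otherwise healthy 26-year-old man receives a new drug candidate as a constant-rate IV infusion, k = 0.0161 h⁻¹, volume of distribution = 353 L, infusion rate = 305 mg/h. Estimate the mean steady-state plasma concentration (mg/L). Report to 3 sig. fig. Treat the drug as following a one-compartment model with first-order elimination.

CL = k × Vd = 0.01610 × 353 = 5.683 L/h
At steady state Css = R₀ / CL = 305 / 5.683 = 53.67 mg/L

53.7 mg/L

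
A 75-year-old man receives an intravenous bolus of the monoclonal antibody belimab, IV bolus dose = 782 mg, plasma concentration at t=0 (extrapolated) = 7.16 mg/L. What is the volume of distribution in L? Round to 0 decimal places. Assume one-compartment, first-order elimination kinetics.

Vd = Dose / C₀ = 782.0 / 7.16 = 109.2 L

109 L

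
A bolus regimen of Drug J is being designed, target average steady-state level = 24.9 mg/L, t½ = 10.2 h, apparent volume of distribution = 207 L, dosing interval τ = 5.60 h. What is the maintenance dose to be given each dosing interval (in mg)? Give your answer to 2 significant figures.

k = ln2 / t½ = 0.693147 / 10.2 = 0.06796 h⁻¹
CL = k × Vd = 0.06796 × 207 = 14.07 L/h
At steady state, Dose/τ = Css × CL.
Dose = Css × CL × τ = 24.9 × 14.07 × 5.60 = 1962 mg

2000 mg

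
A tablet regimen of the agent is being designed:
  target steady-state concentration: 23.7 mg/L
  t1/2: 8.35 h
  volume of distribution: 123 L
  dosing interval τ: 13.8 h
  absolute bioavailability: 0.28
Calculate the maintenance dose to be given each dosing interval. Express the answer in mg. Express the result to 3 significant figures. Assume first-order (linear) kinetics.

11900 mg

k = ln2 / t½ = 0.693147 / 8.35 = 0.08301 h⁻¹
CL = k × Vd = 0.08301 × 123 = 10.21 L/h
At steady state, F × (Dose/τ) = Css × CL.
Dose = Css × CL × τ / F = 23.7 × 10.21 × 13.8 / 0.28 = 11930 mg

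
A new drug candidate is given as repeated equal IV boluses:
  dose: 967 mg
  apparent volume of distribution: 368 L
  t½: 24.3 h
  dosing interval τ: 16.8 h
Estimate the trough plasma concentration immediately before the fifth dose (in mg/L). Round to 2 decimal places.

C₀ per dose = Dose / Vd = 967 / 368 = 2.628 mg/L
k = ln2 / t½ = 0.693147 / 24.3 = 0.02852 h⁻¹
Fraction remaining after one interval: r = e^(−kτ) = e^(−0.02852 × 16.8) = 0.6193
Before dose 5, 4 doses have been given (aged 1τ, 2τ, 3τ, 4τ).
C_trough = C₀ × (r + r² + … + r^4) = C₀ × r(1−r^4)/(1−r)
        = 2.628 × 0.6193 × (1 − 0.1471) / (1 − 0.6193) = 3.646 mg/L

3.65 mg/L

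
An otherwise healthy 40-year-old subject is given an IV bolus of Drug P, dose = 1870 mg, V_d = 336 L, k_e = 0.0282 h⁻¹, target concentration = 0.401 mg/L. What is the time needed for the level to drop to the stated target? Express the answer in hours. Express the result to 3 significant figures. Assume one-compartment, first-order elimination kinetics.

93.3 h

C₀ = Dose / Vd = 1870 / 336 = 5.565 mg/L
t = ln(C₀ / C) / k = ln(5.565 / 0.401) / 0.02820
  = ln(13.88) / 0.02820 = 2.630 / 0.02820 = 93.26 h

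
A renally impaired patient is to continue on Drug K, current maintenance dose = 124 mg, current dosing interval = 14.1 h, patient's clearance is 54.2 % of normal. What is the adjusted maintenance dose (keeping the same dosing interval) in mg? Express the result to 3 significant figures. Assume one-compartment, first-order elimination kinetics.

67.2 mg

To keep the same average steady-state level, dosing rate must scale with clearance.
CL ratio = 54.2 / 100 = 0.5420
New dose (same interval) = 124 × 0.5420 = 67.21 mg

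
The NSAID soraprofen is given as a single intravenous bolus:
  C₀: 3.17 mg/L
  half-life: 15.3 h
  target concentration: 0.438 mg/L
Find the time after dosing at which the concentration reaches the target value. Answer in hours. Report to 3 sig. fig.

43.7 h

k = ln2 / t½ = 0.693147 / 15.3 = 0.04530 h⁻¹
t = ln(C₀ / C) / k = ln(3.170 / 0.438) / 0.04530
  = ln(7.237) / 0.04530 = 1.979 / 0.04530 = 43.69 h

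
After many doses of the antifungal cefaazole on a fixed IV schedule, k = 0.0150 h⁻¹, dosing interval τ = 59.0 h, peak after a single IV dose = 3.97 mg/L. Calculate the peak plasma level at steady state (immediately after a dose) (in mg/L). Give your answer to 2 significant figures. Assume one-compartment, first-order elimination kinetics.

6.8 mg/L

e^(−kτ) = e^(−0.01500 × 59.0) = 0.4127
Accumulation ratio R = 1 / (1 − e^(−kτ)) = 1 / (1 − 0.4127) = 1.703
Steady-state peak = C₀ × R = 3.97 × 1.703 = 6.761 mg/L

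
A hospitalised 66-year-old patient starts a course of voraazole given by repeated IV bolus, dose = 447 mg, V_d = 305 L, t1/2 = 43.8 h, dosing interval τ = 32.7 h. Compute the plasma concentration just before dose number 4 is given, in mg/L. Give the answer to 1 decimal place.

1.7 mg/L

C₀ per dose = Dose / Vd = 447 / 305 = 1.466 mg/L
k = ln2 / t½ = 0.693147 / 43.8 = 0.01583 h⁻¹
Fraction remaining after one interval: r = e^(−kτ) = e^(−0.01583 × 32.7) = 0.5959
Before dose 4, 3 doses have been given (aged 1τ, 2τ, 3τ).
C_trough = C₀ × (r + r² + … + r^3) = C₀ × r(1−r^3)/(1−r)
        = 1.466 × 0.5959 × (1 − 0.2116) / (1 − 0.5959) = 1.704 mg/L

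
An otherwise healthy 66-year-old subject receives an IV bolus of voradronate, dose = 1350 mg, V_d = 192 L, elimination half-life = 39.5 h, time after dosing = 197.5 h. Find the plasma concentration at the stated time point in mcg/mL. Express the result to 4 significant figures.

0.2197 mcg/mL

C₀ = Dose / Vd = 1350 / 192 = 7.031 mg/L
k = ln2 / t½ = 0.693147 / 39.5 = 0.01755 h⁻¹
t / t½ = 197.5 / 39.5 = 5 half-lives
C = C₀ × (1/2)^5 = 7.031 × 0.03125 = 0.2197 mg/L
(0.2197 mg/L = 0.2197 mcg/mL)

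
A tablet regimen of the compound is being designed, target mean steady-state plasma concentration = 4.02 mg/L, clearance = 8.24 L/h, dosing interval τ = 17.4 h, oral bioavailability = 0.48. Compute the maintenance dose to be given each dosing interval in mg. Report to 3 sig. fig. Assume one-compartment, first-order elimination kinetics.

At steady state, F × (Dose/τ) = Css × CL.
Dose = Css × CL × τ / F = 4.02 × 8.240 × 17.4 / 0.48 = 1201 mg

1200 mg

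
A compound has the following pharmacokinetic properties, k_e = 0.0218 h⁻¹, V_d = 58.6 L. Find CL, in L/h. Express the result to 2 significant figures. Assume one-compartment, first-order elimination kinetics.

CL = k × Vd = 0.0218 × 58.6 = 1.277 L/h

1.3 L/h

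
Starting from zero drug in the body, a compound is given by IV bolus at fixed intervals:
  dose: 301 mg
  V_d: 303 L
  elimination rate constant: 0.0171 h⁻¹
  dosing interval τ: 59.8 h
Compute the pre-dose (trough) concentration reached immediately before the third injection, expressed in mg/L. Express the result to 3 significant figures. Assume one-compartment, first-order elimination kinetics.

C₀ per dose = Dose / Vd = 301 / 303 = 0.9934 mg/L
Fraction remaining after one interval: r = e^(−kτ) = e^(−0.01710 × 59.8) = 0.3597
Before dose 3, 2 doses have been given (aged 1τ, 2τ).
C_trough = C₀ × (r + r²) = 0.9934 × (0.3597 + 0.1294) = 0.4859 mg/L

0.486 mg/L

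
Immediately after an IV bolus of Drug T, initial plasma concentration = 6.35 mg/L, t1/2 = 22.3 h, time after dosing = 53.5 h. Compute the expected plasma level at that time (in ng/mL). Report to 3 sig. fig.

k = ln2 / t½ = 0.693147 / 22.3 = 0.03108 h⁻¹
C = C₀ · e^(−k·t) = 6.350 × e^(−0.03108 × 53.5)
  = 6.350 × 0.1896 = 1.204 mg/L
Convert: 1.204 mg/L × 1000 = 1204 ng/mL

1200 ng/mL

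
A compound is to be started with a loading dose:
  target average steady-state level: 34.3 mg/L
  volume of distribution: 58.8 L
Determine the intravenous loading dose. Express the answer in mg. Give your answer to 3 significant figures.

LD = Css × Vd = 34.3 × 58.8 = 2017 mg

2020 mg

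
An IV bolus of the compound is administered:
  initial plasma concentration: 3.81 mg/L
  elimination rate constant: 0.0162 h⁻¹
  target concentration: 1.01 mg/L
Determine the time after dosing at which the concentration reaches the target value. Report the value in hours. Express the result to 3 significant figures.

t = ln(C₀ / C) / k = ln(3.810 / 1.01) / 0.01620
  = ln(3.772) / 0.01620 = 1.328 / 0.01620 = 81.98 h

82.0 h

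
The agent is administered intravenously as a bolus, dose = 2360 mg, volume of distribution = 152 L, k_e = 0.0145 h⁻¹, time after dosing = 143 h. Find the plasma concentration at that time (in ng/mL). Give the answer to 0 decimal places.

1952 ng/mL

C₀ = Dose / Vd = 2360 / 152 = 15.53 mg/L
C = C₀ · e^(−k·t) = 15.53 × e^(−0.01450 × 143)
  = 15.53 × 0.1257 = 1.952 mg/L
Convert: 1.952 mg/L × 1000 = 1952 ng/mL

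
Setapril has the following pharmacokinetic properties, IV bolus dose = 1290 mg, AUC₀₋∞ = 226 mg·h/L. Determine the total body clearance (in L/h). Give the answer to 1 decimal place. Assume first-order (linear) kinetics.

5.7 L/h

CL = Dose / AUC = 1290 / 226 = 5.708 L/h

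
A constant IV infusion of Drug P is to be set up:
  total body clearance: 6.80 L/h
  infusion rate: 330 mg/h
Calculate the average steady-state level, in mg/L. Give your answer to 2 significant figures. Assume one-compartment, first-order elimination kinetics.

At steady state Css = R₀ / CL = 330 / 6.800 = 48.53 mg/L

49 mg/L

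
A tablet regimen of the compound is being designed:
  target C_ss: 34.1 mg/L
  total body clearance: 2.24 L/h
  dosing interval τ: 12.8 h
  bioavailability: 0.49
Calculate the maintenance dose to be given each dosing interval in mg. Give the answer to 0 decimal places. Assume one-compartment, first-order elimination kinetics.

At steady state, F × (Dose/τ) = Css × CL.
Dose = Css × CL × τ / F = 34.1 × 2.240 × 12.8 / 0.49 = 1995 mg

1995 mg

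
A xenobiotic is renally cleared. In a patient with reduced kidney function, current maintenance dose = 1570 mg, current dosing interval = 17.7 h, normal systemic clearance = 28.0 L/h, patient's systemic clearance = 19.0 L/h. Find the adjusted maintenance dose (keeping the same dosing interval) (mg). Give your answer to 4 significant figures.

1065 mg

To keep the same average steady-state level, dosing rate must scale with clearance.
CL ratio = 19.0 / 28.0 = 0.6786
New dose (same interval) = 1570 × 0.6786 = 1065 mg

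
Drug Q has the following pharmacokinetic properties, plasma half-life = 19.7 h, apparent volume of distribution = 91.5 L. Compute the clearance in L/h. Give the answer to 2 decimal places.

3.22 L/h

k = ln2 / t½ = 0.693147 / 19.7 = 0.03519 h⁻¹
CL = k × Vd = 0.03519 × 91.5 = 3.220 L/h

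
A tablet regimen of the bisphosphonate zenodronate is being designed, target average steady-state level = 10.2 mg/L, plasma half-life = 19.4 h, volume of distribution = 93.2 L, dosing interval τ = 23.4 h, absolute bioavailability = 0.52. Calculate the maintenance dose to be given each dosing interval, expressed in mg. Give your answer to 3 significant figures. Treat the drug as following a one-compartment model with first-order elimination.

k = ln2 / t½ = 0.693147 / 19.4 = 0.03573 h⁻¹
CL = k × Vd = 0.03573 × 93.2 = 3.330 L/h
At steady state, F × (Dose/τ) = Css × CL.
Dose = Css × CL × τ / F = 10.2 × 3.330 × 23.4 / 0.52 = 1528 mg

1530 mg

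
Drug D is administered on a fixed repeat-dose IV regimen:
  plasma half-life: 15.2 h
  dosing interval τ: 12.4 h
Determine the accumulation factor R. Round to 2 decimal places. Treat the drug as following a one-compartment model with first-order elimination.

k = ln2 / t½ = 0.693147 / 15.2 = 0.04560 h⁻¹
e^(−kτ) = e^(−0.04560 × 12.4) = 0.5681
Accumulation ratio R = 1 / (1 − e^(−kτ)) = 1 / (1 − 0.5681) = 2.315

2.32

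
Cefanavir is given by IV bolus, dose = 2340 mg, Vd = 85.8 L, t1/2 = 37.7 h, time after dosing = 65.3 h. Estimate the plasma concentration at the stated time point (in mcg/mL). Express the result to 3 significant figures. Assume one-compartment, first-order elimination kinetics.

C₀ = Dose / Vd = 2340 / 85.8 = 27.27 mg/L
k = ln2 / t½ = 0.693147 / 37.7 = 0.01839 h⁻¹
C = C₀ · e^(−k·t) = 27.27 × e^(−0.01839 × 65.3)
  = 27.27 × 0.3009 = 8.206 mg/L
(8.206 mg/L = 8.206 mcg/mL)

8.21 mcg/mL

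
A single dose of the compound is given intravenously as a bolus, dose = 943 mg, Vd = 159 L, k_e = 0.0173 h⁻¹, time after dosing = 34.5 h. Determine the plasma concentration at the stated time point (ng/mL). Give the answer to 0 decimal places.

3265 ng/mL

C₀ = Dose / Vd = 943.0 / 159 = 5.931 mg/L
C = C₀ · e^(−k·t) = 5.931 × e^(−0.01730 × 34.5)
  = 5.931 × 0.5505 = 3.265 mg/L
Convert: 3.265 mg/L × 1000 = 3265 ng/mL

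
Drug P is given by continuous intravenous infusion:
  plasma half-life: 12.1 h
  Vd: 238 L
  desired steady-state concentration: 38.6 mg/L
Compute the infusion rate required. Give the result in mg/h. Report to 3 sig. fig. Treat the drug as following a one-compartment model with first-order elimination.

526 mg/h

k = ln2 / t½ = 0.693147 / 12.1 = 0.05728 h⁻¹
CL = k × Vd = 0.05728 × 238 = 13.63 L/h
At steady state, infusion rate R₀ = Css × CL = 38.6 × 13.63 = 526.1 mg/h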